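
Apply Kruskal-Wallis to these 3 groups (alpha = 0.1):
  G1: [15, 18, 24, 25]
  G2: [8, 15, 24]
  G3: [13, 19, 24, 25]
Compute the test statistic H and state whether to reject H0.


Step 1: Combine all N = 11 observations and assign midranks.
sorted (value, group, rank): (8,G2,1), (13,G3,2), (15,G1,3.5), (15,G2,3.5), (18,G1,5), (19,G3,6), (24,G1,8), (24,G2,8), (24,G3,8), (25,G1,10.5), (25,G3,10.5)
Step 2: Sum ranks within each group.
R_1 = 27 (n_1 = 4)
R_2 = 12.5 (n_2 = 3)
R_3 = 26.5 (n_3 = 4)
Step 3: H = 12/(N(N+1)) * sum(R_i^2/n_i) - 3(N+1)
     = 12/(11*12) * (27^2/4 + 12.5^2/3 + 26.5^2/4) - 3*12
     = 0.090909 * 409.896 - 36
     = 1.263258.
Step 4: Ties present; correction factor C = 1 - 36/(11^3 - 11) = 0.972727. Corrected H = 1.263258 / 0.972727 = 1.298676.
Step 5: Under H0, H ~ chi^2(2); p-value = 0.522391.
Step 6: alpha = 0.1. fail to reject H0.

H = 1.2987, df = 2, p = 0.522391, fail to reject H0.


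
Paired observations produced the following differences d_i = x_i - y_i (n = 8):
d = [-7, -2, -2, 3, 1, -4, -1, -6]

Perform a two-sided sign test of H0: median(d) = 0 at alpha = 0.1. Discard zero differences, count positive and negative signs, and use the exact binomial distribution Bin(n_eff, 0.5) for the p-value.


Step 1: Discard zero differences. Original n = 8; n_eff = number of nonzero differences = 8.
Nonzero differences (with sign): -7, -2, -2, +3, +1, -4, -1, -6
Step 2: Count signs: positive = 2, negative = 6.
Step 3: Under H0: P(positive) = 0.5, so the number of positives S ~ Bin(8, 0.5).
Step 4: Two-sided exact p-value = sum of Bin(8,0.5) probabilities at or below the observed probability = 0.289062.
Step 5: alpha = 0.1. fail to reject H0.

n_eff = 8, pos = 2, neg = 6, p = 0.289062, fail to reject H0.


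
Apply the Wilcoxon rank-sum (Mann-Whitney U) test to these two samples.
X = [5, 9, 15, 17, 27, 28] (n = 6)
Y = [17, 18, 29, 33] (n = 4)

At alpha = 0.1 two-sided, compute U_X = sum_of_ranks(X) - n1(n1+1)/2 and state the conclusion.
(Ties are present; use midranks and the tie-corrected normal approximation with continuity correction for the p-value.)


Step 1: Combine and sort all 10 observations; assign midranks.
sorted (value, group): (5,X), (9,X), (15,X), (17,X), (17,Y), (18,Y), (27,X), (28,X), (29,Y), (33,Y)
ranks: 5->1, 9->2, 15->3, 17->4.5, 17->4.5, 18->6, 27->7, 28->8, 29->9, 33->10
Step 2: Rank sum for X: R1 = 1 + 2 + 3 + 4.5 + 7 + 8 = 25.5.
Step 3: U_X = R1 - n1(n1+1)/2 = 25.5 - 6*7/2 = 25.5 - 21 = 4.5.
       U_Y = n1*n2 - U_X = 24 - 4.5 = 19.5.
Step 4: Ties are present, so use the tie-corrected normal approximation (with continuity correction) for the p-value.
Step 5: p-value = 0.134407; compare to alpha = 0.1. fail to reject H0.

U_X = 4.5, p = 0.134407, fail to reject H0 at alpha = 0.1.


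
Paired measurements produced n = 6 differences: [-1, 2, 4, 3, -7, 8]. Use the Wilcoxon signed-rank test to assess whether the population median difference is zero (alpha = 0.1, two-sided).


Step 1: Drop any zero differences (none here) and take |d_i|.
|d| = [1, 2, 4, 3, 7, 8]
Step 2: Midrank |d_i| (ties get averaged ranks).
ranks: |1|->1, |2|->2, |4|->4, |3|->3, |7|->5, |8|->6
Step 3: Attach original signs; sum ranks with positive sign and with negative sign.
W+ = 2 + 4 + 3 + 6 = 15
W- = 1 + 5 = 6
(Check: W+ + W- = 21 should equal n(n+1)/2 = 21.)
Step 4: Test statistic W = min(W+, W-) = 6.
Step 5: No ties, so the exact null distribution over the 2^6 = 64 sign assignments gives the two-sided p-value = 0.437500.
Step 6: alpha = 0.1. fail to reject H0.

W+ = 15, W- = 6, W = min = 6, p = 0.437500, fail to reject H0.


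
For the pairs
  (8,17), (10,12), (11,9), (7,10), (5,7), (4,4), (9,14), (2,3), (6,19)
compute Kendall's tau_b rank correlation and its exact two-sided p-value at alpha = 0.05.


Step 1: Enumerate the 36 unordered pairs (i,j) with i<j and classify each by sign(x_j-x_i) * sign(y_j-y_i).
  (1,2):dx=+2,dy=-5->D; (1,3):dx=+3,dy=-8->D; (1,4):dx=-1,dy=-7->C; (1,5):dx=-3,dy=-10->C
  (1,6):dx=-4,dy=-13->C; (1,7):dx=+1,dy=-3->D; (1,8):dx=-6,dy=-14->C; (1,9):dx=-2,dy=+2->D
  (2,3):dx=+1,dy=-3->D; (2,4):dx=-3,dy=-2->C; (2,5):dx=-5,dy=-5->C; (2,6):dx=-6,dy=-8->C
  (2,7):dx=-1,dy=+2->D; (2,8):dx=-8,dy=-9->C; (2,9):dx=-4,dy=+7->D; (3,4):dx=-4,dy=+1->D
  (3,5):dx=-6,dy=-2->C; (3,6):dx=-7,dy=-5->C; (3,7):dx=-2,dy=+5->D; (3,8):dx=-9,dy=-6->C
  (3,9):dx=-5,dy=+10->D; (4,5):dx=-2,dy=-3->C; (4,6):dx=-3,dy=-6->C; (4,7):dx=+2,dy=+4->C
  (4,8):dx=-5,dy=-7->C; (4,9):dx=-1,dy=+9->D; (5,6):dx=-1,dy=-3->C; (5,7):dx=+4,dy=+7->C
  (5,8):dx=-3,dy=-4->C; (5,9):dx=+1,dy=+12->C; (6,7):dx=+5,dy=+10->C; (6,8):dx=-2,dy=-1->C
  (6,9):dx=+2,dy=+15->C; (7,8):dx=-7,dy=-11->C; (7,9):dx=-3,dy=+5->D; (8,9):dx=+4,dy=+16->C
Step 2: C = 24, D = 12, total pairs = 36.
Step 3: tau = (C - D)/(n(n-1)/2) = (24 - 12)/36 = 0.333333.
Step 4: Exact two-sided p-value (enumerate n! = 362880 permutations of y under H0): p = 0.259518.
Step 5: alpha = 0.05. fail to reject H0.

tau_b = 0.3333 (C=24, D=12), p = 0.259518, fail to reject H0.


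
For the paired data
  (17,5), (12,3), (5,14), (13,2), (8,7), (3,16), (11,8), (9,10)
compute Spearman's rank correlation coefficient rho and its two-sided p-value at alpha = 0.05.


Step 1: Rank x and y separately (midranks; no ties here).
rank(x): 17->8, 12->6, 5->2, 13->7, 8->3, 3->1, 11->5, 9->4
rank(y): 5->3, 3->2, 14->7, 2->1, 7->4, 16->8, 8->5, 10->6
Step 2: d_i = R_x(i) - R_y(i); compute d_i^2.
  (8-3)^2=25, (6-2)^2=16, (2-7)^2=25, (7-1)^2=36, (3-4)^2=1, (1-8)^2=49, (5-5)^2=0, (4-6)^2=4
sum(d^2) = 156.
Step 3: rho = 1 - 6*156 / (8*(8^2 - 1)) = 1 - 936/504 = -0.857143.
Step 4: Under H0, t = rho * sqrt((n-2)/(1-rho^2)) = -4.0762 ~ t(6).
Step 5: Two-sided p-value from the t-distribution with 6 df = 0.006530.
Step 6: alpha = 0.05. reject H0.

rho = -0.8571, p = 0.006530, reject H0 at alpha = 0.05.


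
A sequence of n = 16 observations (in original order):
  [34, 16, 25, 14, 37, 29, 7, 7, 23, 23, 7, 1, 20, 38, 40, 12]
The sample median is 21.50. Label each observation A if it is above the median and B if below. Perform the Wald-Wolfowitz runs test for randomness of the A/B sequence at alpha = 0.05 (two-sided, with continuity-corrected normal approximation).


Step 1: Compute median = 21.50; label A = above, B = below.
Labels in order: ABABAABBAABBBAAB  (n_A = 8, n_B = 8)
Step 2: Count runs R = 10.
Step 3: Under H0 (random ordering), E[R] = 2*n_A*n_B/(n_A+n_B) + 1 = 2*8*8/16 + 1 = 9.0000.
        Var[R] = 2*n_A*n_B*(2*n_A*n_B - n_A - n_B) / ((n_A+n_B)^2 * (n_A+n_B-1)) = 14336/3840 = 3.7333.
        SD[R] = 1.9322.
Step 4: Continuity-corrected z = (R - 0.5 - E[R]) / SD[R] = (10 - 0.5 - 9.0000) / 1.9322 = 0.2588.
Step 5: Two-sided p-value via normal approximation = 2*(1 - Phi(|z|)) = 0.795809.
Step 6: alpha = 0.05. fail to reject H0.

R = 10, z = 0.2588, p = 0.795809, fail to reject H0.


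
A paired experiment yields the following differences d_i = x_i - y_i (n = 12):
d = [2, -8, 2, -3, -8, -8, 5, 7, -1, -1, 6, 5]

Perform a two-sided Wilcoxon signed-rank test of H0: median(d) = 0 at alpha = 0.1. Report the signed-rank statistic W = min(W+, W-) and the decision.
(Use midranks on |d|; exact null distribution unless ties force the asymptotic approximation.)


Step 1: Drop any zero differences (none here) and take |d_i|.
|d| = [2, 8, 2, 3, 8, 8, 5, 7, 1, 1, 6, 5]
Step 2: Midrank |d_i| (ties get averaged ranks).
ranks: |2|->3.5, |8|->11, |2|->3.5, |3|->5, |8|->11, |8|->11, |5|->6.5, |7|->9, |1|->1.5, |1|->1.5, |6|->8, |5|->6.5
Step 3: Attach original signs; sum ranks with positive sign and with negative sign.
W+ = 3.5 + 3.5 + 6.5 + 9 + 8 + 6.5 = 37
W- = 11 + 5 + 11 + 11 + 1.5 + 1.5 = 41
(Check: W+ + W- = 78 should equal n(n+1)/2 = 78.)
Step 4: Test statistic W = min(W+, W-) = 37.
Step 5: Ties in |d|, so use the tie-corrected normal approximation.
        E[W] = n(n+1)/4 = 12*13/4 = 39.
        Tie groups: |d|=1 (t=2), |d|=2 (t=2), |d|=5 (t=2), |d|=8 (t=3); sum(t^3 - t) = 42.
        Var[W] = n(n+1)(2n+1)/24 - sum(t^3-t)/48 = 3900/24 - 42/48 = 161.625.
        z = (W - E[W]) / sqrt(Var[W]) = (37 - 39) / 12.7132 = -0.1573.
        Two-sided p = 2*Phi(z) = 0.874995.
Step 6: alpha = 0.1. fail to reject H0.

W+ = 37, W- = 41, W = min = 37, p = 0.874995, fail to reject H0.


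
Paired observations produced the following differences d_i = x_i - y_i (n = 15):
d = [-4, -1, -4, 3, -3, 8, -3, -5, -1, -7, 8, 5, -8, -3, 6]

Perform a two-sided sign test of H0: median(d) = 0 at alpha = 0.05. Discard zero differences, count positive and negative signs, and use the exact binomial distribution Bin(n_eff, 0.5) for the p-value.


Step 1: Discard zero differences. Original n = 15; n_eff = number of nonzero differences = 15.
Nonzero differences (with sign): -4, -1, -4, +3, -3, +8, -3, -5, -1, -7, +8, +5, -8, -3, +6
Step 2: Count signs: positive = 5, negative = 10.
Step 3: Under H0: P(positive) = 0.5, so the number of positives S ~ Bin(15, 0.5).
Step 4: Two-sided exact p-value = sum of Bin(15,0.5) probabilities at or below the observed probability = 0.301758.
Step 5: alpha = 0.05. fail to reject H0.

n_eff = 15, pos = 5, neg = 10, p = 0.301758, fail to reject H0.


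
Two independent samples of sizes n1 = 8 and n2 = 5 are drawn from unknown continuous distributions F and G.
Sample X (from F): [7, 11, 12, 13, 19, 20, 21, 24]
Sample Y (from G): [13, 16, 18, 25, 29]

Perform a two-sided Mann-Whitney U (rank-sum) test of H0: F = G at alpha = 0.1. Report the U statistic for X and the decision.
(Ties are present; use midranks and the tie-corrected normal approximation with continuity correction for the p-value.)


Step 1: Combine and sort all 13 observations; assign midranks.
sorted (value, group): (7,X), (11,X), (12,X), (13,X), (13,Y), (16,Y), (18,Y), (19,X), (20,X), (21,X), (24,X), (25,Y), (29,Y)
ranks: 7->1, 11->2, 12->3, 13->4.5, 13->4.5, 16->6, 18->7, 19->8, 20->9, 21->10, 24->11, 25->12, 29->13
Step 2: Rank sum for X: R1 = 1 + 2 + 3 + 4.5 + 8 + 9 + 10 + 11 = 48.5.
Step 3: U_X = R1 - n1(n1+1)/2 = 48.5 - 8*9/2 = 48.5 - 36 = 12.5.
       U_Y = n1*n2 - U_X = 40 - 12.5 = 27.5.
Step 4: Ties are present, so use the tie-corrected normal approximation (with continuity correction) for the p-value.
Step 5: p-value = 0.304842; compare to alpha = 0.1. fail to reject H0.

U_X = 12.5, p = 0.304842, fail to reject H0 at alpha = 0.1.


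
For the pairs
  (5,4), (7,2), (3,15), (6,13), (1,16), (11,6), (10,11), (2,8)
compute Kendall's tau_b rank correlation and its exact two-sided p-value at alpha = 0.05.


Step 1: Enumerate the 28 unordered pairs (i,j) with i<j and classify each by sign(x_j-x_i) * sign(y_j-y_i).
  (1,2):dx=+2,dy=-2->D; (1,3):dx=-2,dy=+11->D; (1,4):dx=+1,dy=+9->C; (1,5):dx=-4,dy=+12->D
  (1,6):dx=+6,dy=+2->C; (1,7):dx=+5,dy=+7->C; (1,8):dx=-3,dy=+4->D; (2,3):dx=-4,dy=+13->D
  (2,4):dx=-1,dy=+11->D; (2,5):dx=-6,dy=+14->D; (2,6):dx=+4,dy=+4->C; (2,7):dx=+3,dy=+9->C
  (2,8):dx=-5,dy=+6->D; (3,4):dx=+3,dy=-2->D; (3,5):dx=-2,dy=+1->D; (3,6):dx=+8,dy=-9->D
  (3,7):dx=+7,dy=-4->D; (3,8):dx=-1,dy=-7->C; (4,5):dx=-5,dy=+3->D; (4,6):dx=+5,dy=-7->D
  (4,7):dx=+4,dy=-2->D; (4,8):dx=-4,dy=-5->C; (5,6):dx=+10,dy=-10->D; (5,7):dx=+9,dy=-5->D
  (5,8):dx=+1,dy=-8->D; (6,7):dx=-1,dy=+5->D; (6,8):dx=-9,dy=+2->D; (7,8):dx=-8,dy=-3->C
Step 2: C = 8, D = 20, total pairs = 28.
Step 3: tau = (C - D)/(n(n-1)/2) = (8 - 20)/28 = -0.428571.
Step 4: Exact two-sided p-value (enumerate n! = 40320 permutations of y under H0): p = 0.178869.
Step 5: alpha = 0.05. fail to reject H0.

tau_b = -0.4286 (C=8, D=20), p = 0.178869, fail to reject H0.


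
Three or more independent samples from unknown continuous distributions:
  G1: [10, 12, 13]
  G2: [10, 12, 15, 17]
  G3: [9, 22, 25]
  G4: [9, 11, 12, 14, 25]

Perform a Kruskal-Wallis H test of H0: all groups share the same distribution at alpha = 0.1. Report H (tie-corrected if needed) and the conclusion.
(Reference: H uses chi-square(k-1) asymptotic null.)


Step 1: Combine all N = 15 observations and assign midranks.
sorted (value, group, rank): (9,G3,1.5), (9,G4,1.5), (10,G1,3.5), (10,G2,3.5), (11,G4,5), (12,G1,7), (12,G2,7), (12,G4,7), (13,G1,9), (14,G4,10), (15,G2,11), (17,G2,12), (22,G3,13), (25,G3,14.5), (25,G4,14.5)
Step 2: Sum ranks within each group.
R_1 = 19.5 (n_1 = 3)
R_2 = 33.5 (n_2 = 4)
R_3 = 29 (n_3 = 3)
R_4 = 38 (n_4 = 5)
Step 3: H = 12/(N(N+1)) * sum(R_i^2/n_i) - 3(N+1)
     = 12/(15*16) * (19.5^2/3 + 33.5^2/4 + 29^2/3 + 38^2/5) - 3*16
     = 0.050000 * 976.446 - 48
     = 0.822292.
Step 4: Ties present; correction factor C = 1 - 42/(15^3 - 15) = 0.987500. Corrected H = 0.822292 / 0.987500 = 0.832700.
Step 5: Under H0, H ~ chi^2(3); p-value = 0.841631.
Step 6: alpha = 0.1. fail to reject H0.

H = 0.8327, df = 3, p = 0.841631, fail to reject H0.


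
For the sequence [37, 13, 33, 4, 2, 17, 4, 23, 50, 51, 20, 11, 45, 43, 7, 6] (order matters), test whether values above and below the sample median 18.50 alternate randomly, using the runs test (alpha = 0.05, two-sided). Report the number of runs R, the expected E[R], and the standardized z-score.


Step 1: Compute median = 18.50; label A = above, B = below.
Labels in order: ABABBBBAAAABAABB  (n_A = 8, n_B = 8)
Step 2: Count runs R = 8.
Step 3: Under H0 (random ordering), E[R] = 2*n_A*n_B/(n_A+n_B) + 1 = 2*8*8/16 + 1 = 9.0000.
        Var[R] = 2*n_A*n_B*(2*n_A*n_B - n_A - n_B) / ((n_A+n_B)^2 * (n_A+n_B-1)) = 14336/3840 = 3.7333.
        SD[R] = 1.9322.
Step 4: Continuity-corrected z = (R + 0.5 - E[R]) / SD[R] = (8 + 0.5 - 9.0000) / 1.9322 = -0.2588.
Step 5: Two-sided p-value via normal approximation = 2*(1 - Phi(|z|)) = 0.795809.
Step 6: alpha = 0.05. fail to reject H0.

R = 8, z = -0.2588, p = 0.795809, fail to reject H0.


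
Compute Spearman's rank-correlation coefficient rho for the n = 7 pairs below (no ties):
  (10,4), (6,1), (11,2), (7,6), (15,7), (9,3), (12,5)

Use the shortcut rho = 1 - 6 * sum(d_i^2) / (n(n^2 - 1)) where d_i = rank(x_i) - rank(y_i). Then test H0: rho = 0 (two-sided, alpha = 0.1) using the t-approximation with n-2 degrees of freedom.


Step 1: Rank x and y separately (midranks; no ties here).
rank(x): 10->4, 6->1, 11->5, 7->2, 15->7, 9->3, 12->6
rank(y): 4->4, 1->1, 2->2, 6->6, 7->7, 3->3, 5->5
Step 2: d_i = R_x(i) - R_y(i); compute d_i^2.
  (4-4)^2=0, (1-1)^2=0, (5-2)^2=9, (2-6)^2=16, (7-7)^2=0, (3-3)^2=0, (6-5)^2=1
sum(d^2) = 26.
Step 3: rho = 1 - 6*26 / (7*(7^2 - 1)) = 1 - 156/336 = 0.535714.
Step 4: Under H0, t = rho * sqrt((n-2)/(1-rho^2)) = 1.4186 ~ t(5).
Step 5: Two-sided p-value from the t-distribution with 5 df = 0.215217.
Step 6: alpha = 0.1. fail to reject H0.

rho = 0.5357, p = 0.215217, fail to reject H0 at alpha = 0.1.


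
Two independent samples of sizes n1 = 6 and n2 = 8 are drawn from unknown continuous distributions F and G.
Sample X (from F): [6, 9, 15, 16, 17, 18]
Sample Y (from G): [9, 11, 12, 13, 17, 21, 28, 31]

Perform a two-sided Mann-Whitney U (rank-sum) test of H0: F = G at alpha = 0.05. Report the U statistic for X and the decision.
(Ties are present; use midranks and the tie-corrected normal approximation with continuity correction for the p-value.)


Step 1: Combine and sort all 14 observations; assign midranks.
sorted (value, group): (6,X), (9,X), (9,Y), (11,Y), (12,Y), (13,Y), (15,X), (16,X), (17,X), (17,Y), (18,X), (21,Y), (28,Y), (31,Y)
ranks: 6->1, 9->2.5, 9->2.5, 11->4, 12->5, 13->6, 15->7, 16->8, 17->9.5, 17->9.5, 18->11, 21->12, 28->13, 31->14
Step 2: Rank sum for X: R1 = 1 + 2.5 + 7 + 8 + 9.5 + 11 = 39.
Step 3: U_X = R1 - n1(n1+1)/2 = 39 - 6*7/2 = 39 - 21 = 18.
       U_Y = n1*n2 - U_X = 48 - 18 = 30.
Step 4: Ties are present, so use the tie-corrected normal approximation (with continuity correction) for the p-value.
Step 5: p-value = 0.476705; compare to alpha = 0.05. fail to reject H0.

U_X = 18, p = 0.476705, fail to reject H0 at alpha = 0.05.


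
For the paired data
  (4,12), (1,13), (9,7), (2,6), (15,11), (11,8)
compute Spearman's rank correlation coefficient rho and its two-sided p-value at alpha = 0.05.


Step 1: Rank x and y separately (midranks; no ties here).
rank(x): 4->3, 1->1, 9->4, 2->2, 15->6, 11->5
rank(y): 12->5, 13->6, 7->2, 6->1, 11->4, 8->3
Step 2: d_i = R_x(i) - R_y(i); compute d_i^2.
  (3-5)^2=4, (1-6)^2=25, (4-2)^2=4, (2-1)^2=1, (6-4)^2=4, (5-3)^2=4
sum(d^2) = 42.
Step 3: rho = 1 - 6*42 / (6*(6^2 - 1)) = 1 - 252/210 = -0.200000.
Step 4: Under H0, t = rho * sqrt((n-2)/(1-rho^2)) = -0.4082 ~ t(4).
Step 5: Two-sided p-value from the t-distribution with 4 df = 0.704000.
Step 6: alpha = 0.05. fail to reject H0.

rho = -0.2000, p = 0.704000, fail to reject H0 at alpha = 0.05.


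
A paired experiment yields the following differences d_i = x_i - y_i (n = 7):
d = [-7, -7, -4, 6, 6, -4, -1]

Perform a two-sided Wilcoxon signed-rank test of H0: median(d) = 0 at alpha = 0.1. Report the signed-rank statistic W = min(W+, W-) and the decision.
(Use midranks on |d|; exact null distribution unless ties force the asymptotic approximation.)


Step 1: Drop any zero differences (none here) and take |d_i|.
|d| = [7, 7, 4, 6, 6, 4, 1]
Step 2: Midrank |d_i| (ties get averaged ranks).
ranks: |7|->6.5, |7|->6.5, |4|->2.5, |6|->4.5, |6|->4.5, |4|->2.5, |1|->1
Step 3: Attach original signs; sum ranks with positive sign and with negative sign.
W+ = 4.5 + 4.5 = 9
W- = 6.5 + 6.5 + 2.5 + 2.5 + 1 = 19
(Check: W+ + W- = 28 should equal n(n+1)/2 = 28.)
Step 4: Test statistic W = min(W+, W-) = 9.
Step 5: Ties in |d|, so use the tie-corrected normal approximation.
        E[W] = n(n+1)/4 = 7*8/4 = 14.
        Tie groups: |d|=4 (t=2), |d|=6 (t=2), |d|=7 (t=2); sum(t^3 - t) = 18.
        Var[W] = n(n+1)(2n+1)/24 - sum(t^3-t)/48 = 840/24 - 18/48 = 34.625.
        z = (W - E[W]) / sqrt(Var[W]) = (9 - 14) / 5.8843 = -0.8497.
        Two-sided p = 2*Phi(z) = 0.395482.
Step 6: alpha = 0.1. fail to reject H0.

W+ = 9, W- = 19, W = min = 9, p = 0.395482, fail to reject H0.


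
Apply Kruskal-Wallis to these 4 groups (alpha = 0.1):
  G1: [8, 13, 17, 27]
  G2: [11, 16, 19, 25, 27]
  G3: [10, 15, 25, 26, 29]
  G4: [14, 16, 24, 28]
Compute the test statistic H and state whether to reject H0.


Step 1: Combine all N = 18 observations and assign midranks.
sorted (value, group, rank): (8,G1,1), (10,G3,2), (11,G2,3), (13,G1,4), (14,G4,5), (15,G3,6), (16,G2,7.5), (16,G4,7.5), (17,G1,9), (19,G2,10), (24,G4,11), (25,G2,12.5), (25,G3,12.5), (26,G3,14), (27,G1,15.5), (27,G2,15.5), (28,G4,17), (29,G3,18)
Step 2: Sum ranks within each group.
R_1 = 29.5 (n_1 = 4)
R_2 = 48.5 (n_2 = 5)
R_3 = 52.5 (n_3 = 5)
R_4 = 40.5 (n_4 = 4)
Step 3: H = 12/(N(N+1)) * sum(R_i^2/n_i) - 3(N+1)
     = 12/(18*19) * (29.5^2/4 + 48.5^2/5 + 52.5^2/5 + 40.5^2/4) - 3*19
     = 0.035088 * 1649.33 - 57
     = 0.871053.
Step 4: Ties present; correction factor C = 1 - 18/(18^3 - 18) = 0.996904. Corrected H = 0.871053 / 0.996904 = 0.873758.
Step 5: Under H0, H ~ chi^2(3); p-value = 0.831756.
Step 6: alpha = 0.1. fail to reject H0.

H = 0.8738, df = 3, p = 0.831756, fail to reject H0.


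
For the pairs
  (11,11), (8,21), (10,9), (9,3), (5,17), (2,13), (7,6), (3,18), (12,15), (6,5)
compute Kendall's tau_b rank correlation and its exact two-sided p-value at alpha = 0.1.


Step 1: Enumerate the 45 unordered pairs (i,j) with i<j and classify each by sign(x_j-x_i) * sign(y_j-y_i).
  (1,2):dx=-3,dy=+10->D; (1,3):dx=-1,dy=-2->C; (1,4):dx=-2,dy=-8->C; (1,5):dx=-6,dy=+6->D
  (1,6):dx=-9,dy=+2->D; (1,7):dx=-4,dy=-5->C; (1,8):dx=-8,dy=+7->D; (1,9):dx=+1,dy=+4->C
  (1,10):dx=-5,dy=-6->C; (2,3):dx=+2,dy=-12->D; (2,4):dx=+1,dy=-18->D; (2,5):dx=-3,dy=-4->C
  (2,6):dx=-6,dy=-8->C; (2,7):dx=-1,dy=-15->C; (2,8):dx=-5,dy=-3->C; (2,9):dx=+4,dy=-6->D
  (2,10):dx=-2,dy=-16->C; (3,4):dx=-1,dy=-6->C; (3,5):dx=-5,dy=+8->D; (3,6):dx=-8,dy=+4->D
  (3,7):dx=-3,dy=-3->C; (3,8):dx=-7,dy=+9->D; (3,9):dx=+2,dy=+6->C; (3,10):dx=-4,dy=-4->C
  (4,5):dx=-4,dy=+14->D; (4,6):dx=-7,dy=+10->D; (4,7):dx=-2,dy=+3->D; (4,8):dx=-6,dy=+15->D
  (4,9):dx=+3,dy=+12->C; (4,10):dx=-3,dy=+2->D; (5,6):dx=-3,dy=-4->C; (5,7):dx=+2,dy=-11->D
  (5,8):dx=-2,dy=+1->D; (5,9):dx=+7,dy=-2->D; (5,10):dx=+1,dy=-12->D; (6,7):dx=+5,dy=-7->D
  (6,8):dx=+1,dy=+5->C; (6,9):dx=+10,dy=+2->C; (6,10):dx=+4,dy=-8->D; (7,8):dx=-4,dy=+12->D
  (7,9):dx=+5,dy=+9->C; (7,10):dx=-1,dy=-1->C; (8,9):dx=+9,dy=-3->D; (8,10):dx=+3,dy=-13->D
  (9,10):dx=-6,dy=-10->C
Step 2: C = 21, D = 24, total pairs = 45.
Step 3: tau = (C - D)/(n(n-1)/2) = (21 - 24)/45 = -0.066667.
Step 4: Exact two-sided p-value (enumerate n! = 3628800 permutations of y under H0): p = 0.861801.
Step 5: alpha = 0.1. fail to reject H0.

tau_b = -0.0667 (C=21, D=24), p = 0.861801, fail to reject H0.


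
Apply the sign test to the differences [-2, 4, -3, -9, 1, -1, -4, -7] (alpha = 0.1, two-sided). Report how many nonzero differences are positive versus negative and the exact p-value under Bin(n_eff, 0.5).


Step 1: Discard zero differences. Original n = 8; n_eff = number of nonzero differences = 8.
Nonzero differences (with sign): -2, +4, -3, -9, +1, -1, -4, -7
Step 2: Count signs: positive = 2, negative = 6.
Step 3: Under H0: P(positive) = 0.5, so the number of positives S ~ Bin(8, 0.5).
Step 4: Two-sided exact p-value = sum of Bin(8,0.5) probabilities at or below the observed probability = 0.289062.
Step 5: alpha = 0.1. fail to reject H0.

n_eff = 8, pos = 2, neg = 6, p = 0.289062, fail to reject H0.


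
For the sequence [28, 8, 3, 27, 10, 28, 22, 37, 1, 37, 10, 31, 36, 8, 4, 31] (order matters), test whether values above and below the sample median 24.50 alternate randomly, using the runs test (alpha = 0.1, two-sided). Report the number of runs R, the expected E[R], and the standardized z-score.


Step 1: Compute median = 24.50; label A = above, B = below.
Labels in order: ABBABABABABAABBA  (n_A = 8, n_B = 8)
Step 2: Count runs R = 13.
Step 3: Under H0 (random ordering), E[R] = 2*n_A*n_B/(n_A+n_B) + 1 = 2*8*8/16 + 1 = 9.0000.
        Var[R] = 2*n_A*n_B*(2*n_A*n_B - n_A - n_B) / ((n_A+n_B)^2 * (n_A+n_B-1)) = 14336/3840 = 3.7333.
        SD[R] = 1.9322.
Step 4: Continuity-corrected z = (R - 0.5 - E[R]) / SD[R] = (13 - 0.5 - 9.0000) / 1.9322 = 1.8114.
Step 5: Two-sided p-value via normal approximation = 2*(1 - Phi(|z|)) = 0.070076.
Step 6: alpha = 0.1. reject H0.

R = 13, z = 1.8114, p = 0.070076, reject H0.


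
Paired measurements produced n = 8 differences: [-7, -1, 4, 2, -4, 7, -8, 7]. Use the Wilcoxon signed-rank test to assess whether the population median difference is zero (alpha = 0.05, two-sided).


Step 1: Drop any zero differences (none here) and take |d_i|.
|d| = [7, 1, 4, 2, 4, 7, 8, 7]
Step 2: Midrank |d_i| (ties get averaged ranks).
ranks: |7|->6, |1|->1, |4|->3.5, |2|->2, |4|->3.5, |7|->6, |8|->8, |7|->6
Step 3: Attach original signs; sum ranks with positive sign and with negative sign.
W+ = 3.5 + 2 + 6 + 6 = 17.5
W- = 6 + 1 + 3.5 + 8 = 18.5
(Check: W+ + W- = 36 should equal n(n+1)/2 = 36.)
Step 4: Test statistic W = min(W+, W-) = 17.5.
Step 5: Ties in |d|, so use the tie-corrected normal approximation.
        E[W] = n(n+1)/4 = 8*9/4 = 18.
        Tie groups: |d|=4 (t=2), |d|=7 (t=3); sum(t^3 - t) = 30.
        Var[W] = n(n+1)(2n+1)/24 - sum(t^3-t)/48 = 1224/24 - 30/48 = 50.375.
        z = (W - E[W]) / sqrt(Var[W]) = (17.5 - 18) / 7.0975 = -0.0704.
        Two-sided p = 2*Phi(z) = 0.943838.
Step 6: alpha = 0.05. fail to reject H0.

W+ = 17.5, W- = 18.5, W = min = 17.5, p = 0.943838, fail to reject H0.


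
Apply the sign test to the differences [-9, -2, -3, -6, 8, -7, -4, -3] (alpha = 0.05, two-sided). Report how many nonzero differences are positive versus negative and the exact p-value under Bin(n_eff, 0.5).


Step 1: Discard zero differences. Original n = 8; n_eff = number of nonzero differences = 8.
Nonzero differences (with sign): -9, -2, -3, -6, +8, -7, -4, -3
Step 2: Count signs: positive = 1, negative = 7.
Step 3: Under H0: P(positive) = 0.5, so the number of positives S ~ Bin(8, 0.5).
Step 4: Two-sided exact p-value = sum of Bin(8,0.5) probabilities at or below the observed probability = 0.070312.
Step 5: alpha = 0.05. fail to reject H0.

n_eff = 8, pos = 1, neg = 7, p = 0.070312, fail to reject H0.


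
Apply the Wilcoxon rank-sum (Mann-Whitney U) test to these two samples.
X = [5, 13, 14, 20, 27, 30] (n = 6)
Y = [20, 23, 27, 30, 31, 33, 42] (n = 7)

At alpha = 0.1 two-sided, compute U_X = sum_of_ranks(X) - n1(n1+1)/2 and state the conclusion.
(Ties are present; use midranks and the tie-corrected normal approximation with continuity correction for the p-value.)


Step 1: Combine and sort all 13 observations; assign midranks.
sorted (value, group): (5,X), (13,X), (14,X), (20,X), (20,Y), (23,Y), (27,X), (27,Y), (30,X), (30,Y), (31,Y), (33,Y), (42,Y)
ranks: 5->1, 13->2, 14->3, 20->4.5, 20->4.5, 23->6, 27->7.5, 27->7.5, 30->9.5, 30->9.5, 31->11, 33->12, 42->13
Step 2: Rank sum for X: R1 = 1 + 2 + 3 + 4.5 + 7.5 + 9.5 = 27.5.
Step 3: U_X = R1 - n1(n1+1)/2 = 27.5 - 6*7/2 = 27.5 - 21 = 6.5.
       U_Y = n1*n2 - U_X = 42 - 6.5 = 35.5.
Step 4: Ties are present, so use the tie-corrected normal approximation (with continuity correction) for the p-value.
Step 5: p-value = 0.044612; compare to alpha = 0.1. reject H0.

U_X = 6.5, p = 0.044612, reject H0 at alpha = 0.1.


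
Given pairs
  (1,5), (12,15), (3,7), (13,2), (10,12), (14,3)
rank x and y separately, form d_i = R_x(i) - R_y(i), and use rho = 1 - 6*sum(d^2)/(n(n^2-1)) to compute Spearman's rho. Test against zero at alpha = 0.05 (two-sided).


Step 1: Rank x and y separately (midranks; no ties here).
rank(x): 1->1, 12->4, 3->2, 13->5, 10->3, 14->6
rank(y): 5->3, 15->6, 7->4, 2->1, 12->5, 3->2
Step 2: d_i = R_x(i) - R_y(i); compute d_i^2.
  (1-3)^2=4, (4-6)^2=4, (2-4)^2=4, (5-1)^2=16, (3-5)^2=4, (6-2)^2=16
sum(d^2) = 48.
Step 3: rho = 1 - 6*48 / (6*(6^2 - 1)) = 1 - 288/210 = -0.371429.
Step 4: Under H0, t = rho * sqrt((n-2)/(1-rho^2)) = -0.8001 ~ t(4).
Step 5: Two-sided p-value from the t-distribution with 4 df = 0.468478.
Step 6: alpha = 0.05. fail to reject H0.

rho = -0.3714, p = 0.468478, fail to reject H0 at alpha = 0.05.


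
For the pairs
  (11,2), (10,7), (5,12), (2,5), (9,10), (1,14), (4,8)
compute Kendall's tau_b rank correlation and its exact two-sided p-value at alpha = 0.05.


Step 1: Enumerate the 21 unordered pairs (i,j) with i<j and classify each by sign(x_j-x_i) * sign(y_j-y_i).
  (1,2):dx=-1,dy=+5->D; (1,3):dx=-6,dy=+10->D; (1,4):dx=-9,dy=+3->D; (1,5):dx=-2,dy=+8->D
  (1,6):dx=-10,dy=+12->D; (1,7):dx=-7,dy=+6->D; (2,3):dx=-5,dy=+5->D; (2,4):dx=-8,dy=-2->C
  (2,5):dx=-1,dy=+3->D; (2,6):dx=-9,dy=+7->D; (2,7):dx=-6,dy=+1->D; (3,4):dx=-3,dy=-7->C
  (3,5):dx=+4,dy=-2->D; (3,6):dx=-4,dy=+2->D; (3,7):dx=-1,dy=-4->C; (4,5):dx=+7,dy=+5->C
  (4,6):dx=-1,dy=+9->D; (4,7):dx=+2,dy=+3->C; (5,6):dx=-8,dy=+4->D; (5,7):dx=-5,dy=-2->C
  (6,7):dx=+3,dy=-6->D
Step 2: C = 6, D = 15, total pairs = 21.
Step 3: tau = (C - D)/(n(n-1)/2) = (6 - 15)/21 = -0.428571.
Step 4: Exact two-sided p-value (enumerate n! = 5040 permutations of y under H0): p = 0.238889.
Step 5: alpha = 0.05. fail to reject H0.

tau_b = -0.4286 (C=6, D=15), p = 0.238889, fail to reject H0.


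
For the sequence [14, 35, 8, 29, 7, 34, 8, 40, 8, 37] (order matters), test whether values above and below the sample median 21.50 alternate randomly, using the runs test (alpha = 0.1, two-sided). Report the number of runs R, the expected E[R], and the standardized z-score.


Step 1: Compute median = 21.50; label A = above, B = below.
Labels in order: BABABABABA  (n_A = 5, n_B = 5)
Step 2: Count runs R = 10.
Step 3: Under H0 (random ordering), E[R] = 2*n_A*n_B/(n_A+n_B) + 1 = 2*5*5/10 + 1 = 6.0000.
        Var[R] = 2*n_A*n_B*(2*n_A*n_B - n_A - n_B) / ((n_A+n_B)^2 * (n_A+n_B-1)) = 2000/900 = 2.2222.
        SD[R] = 1.4907.
Step 4: Continuity-corrected z = (R - 0.5 - E[R]) / SD[R] = (10 - 0.5 - 6.0000) / 1.4907 = 2.3479.
Step 5: Two-sided p-value via normal approximation = 2*(1 - Phi(|z|)) = 0.018881.
Step 6: alpha = 0.1. reject H0.

R = 10, z = 2.3479, p = 0.018881, reject H0.


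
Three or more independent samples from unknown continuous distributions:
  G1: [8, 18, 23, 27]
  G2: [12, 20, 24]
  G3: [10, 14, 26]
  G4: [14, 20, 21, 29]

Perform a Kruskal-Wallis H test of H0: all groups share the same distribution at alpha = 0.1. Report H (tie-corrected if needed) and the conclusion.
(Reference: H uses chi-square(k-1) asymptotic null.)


Step 1: Combine all N = 14 observations and assign midranks.
sorted (value, group, rank): (8,G1,1), (10,G3,2), (12,G2,3), (14,G3,4.5), (14,G4,4.5), (18,G1,6), (20,G2,7.5), (20,G4,7.5), (21,G4,9), (23,G1,10), (24,G2,11), (26,G3,12), (27,G1,13), (29,G4,14)
Step 2: Sum ranks within each group.
R_1 = 30 (n_1 = 4)
R_2 = 21.5 (n_2 = 3)
R_3 = 18.5 (n_3 = 3)
R_4 = 35 (n_4 = 4)
Step 3: H = 12/(N(N+1)) * sum(R_i^2/n_i) - 3(N+1)
     = 12/(14*15) * (30^2/4 + 21.5^2/3 + 18.5^2/3 + 35^2/4) - 3*15
     = 0.057143 * 799.417 - 45
     = 0.680952.
Step 4: Ties present; correction factor C = 1 - 12/(14^3 - 14) = 0.995604. Corrected H = 0.680952 / 0.995604 = 0.683959.
Step 5: Under H0, H ~ chi^2(3); p-value = 0.876970.
Step 6: alpha = 0.1. fail to reject H0.

H = 0.6840, df = 3, p = 0.876970, fail to reject H0.


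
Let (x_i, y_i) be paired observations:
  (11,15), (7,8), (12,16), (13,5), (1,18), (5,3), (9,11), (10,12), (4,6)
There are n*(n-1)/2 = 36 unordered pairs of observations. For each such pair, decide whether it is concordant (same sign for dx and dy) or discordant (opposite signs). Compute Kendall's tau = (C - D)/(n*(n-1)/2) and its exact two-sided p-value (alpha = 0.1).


Step 1: Enumerate the 36 unordered pairs (i,j) with i<j and classify each by sign(x_j-x_i) * sign(y_j-y_i).
  (1,2):dx=-4,dy=-7->C; (1,3):dx=+1,dy=+1->C; (1,4):dx=+2,dy=-10->D; (1,5):dx=-10,dy=+3->D
  (1,6):dx=-6,dy=-12->C; (1,7):dx=-2,dy=-4->C; (1,8):dx=-1,dy=-3->C; (1,9):dx=-7,dy=-9->C
  (2,3):dx=+5,dy=+8->C; (2,4):dx=+6,dy=-3->D; (2,5):dx=-6,dy=+10->D; (2,6):dx=-2,dy=-5->C
  (2,7):dx=+2,dy=+3->C; (2,8):dx=+3,dy=+4->C; (2,9):dx=-3,dy=-2->C; (3,4):dx=+1,dy=-11->D
  (3,5):dx=-11,dy=+2->D; (3,6):dx=-7,dy=-13->C; (3,7):dx=-3,dy=-5->C; (3,8):dx=-2,dy=-4->C
  (3,9):dx=-8,dy=-10->C; (4,5):dx=-12,dy=+13->D; (4,6):dx=-8,dy=-2->C; (4,7):dx=-4,dy=+6->D
  (4,8):dx=-3,dy=+7->D; (4,9):dx=-9,dy=+1->D; (5,6):dx=+4,dy=-15->D; (5,7):dx=+8,dy=-7->D
  (5,8):dx=+9,dy=-6->D; (5,9):dx=+3,dy=-12->D; (6,7):dx=+4,dy=+8->C; (6,8):dx=+5,dy=+9->C
  (6,9):dx=-1,dy=+3->D; (7,8):dx=+1,dy=+1->C; (7,9):dx=-5,dy=-5->C; (8,9):dx=-6,dy=-6->C
Step 2: C = 21, D = 15, total pairs = 36.
Step 3: tau = (C - D)/(n(n-1)/2) = (21 - 15)/36 = 0.166667.
Step 4: Exact two-sided p-value (enumerate n! = 362880 permutations of y under H0): p = 0.612202.
Step 5: alpha = 0.1. fail to reject H0.

tau_b = 0.1667 (C=21, D=15), p = 0.612202, fail to reject H0.


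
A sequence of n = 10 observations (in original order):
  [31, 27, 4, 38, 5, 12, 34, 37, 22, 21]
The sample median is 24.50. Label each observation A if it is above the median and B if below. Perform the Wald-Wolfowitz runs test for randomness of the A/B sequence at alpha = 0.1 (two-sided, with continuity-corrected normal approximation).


Step 1: Compute median = 24.50; label A = above, B = below.
Labels in order: AABABBAABB  (n_A = 5, n_B = 5)
Step 2: Count runs R = 6.
Step 3: Under H0 (random ordering), E[R] = 2*n_A*n_B/(n_A+n_B) + 1 = 2*5*5/10 + 1 = 6.0000.
        Var[R] = 2*n_A*n_B*(2*n_A*n_B - n_A - n_B) / ((n_A+n_B)^2 * (n_A+n_B-1)) = 2000/900 = 2.2222.
        SD[R] = 1.4907.
Step 4: R = E[R], so z = 0 with no continuity correction.
Step 5: Two-sided p-value via normal approximation = 2*(1 - Phi(|z|)) = 1.000000.
Step 6: alpha = 0.1. fail to reject H0.

R = 6, z = 0.0000, p = 1.000000, fail to reject H0.


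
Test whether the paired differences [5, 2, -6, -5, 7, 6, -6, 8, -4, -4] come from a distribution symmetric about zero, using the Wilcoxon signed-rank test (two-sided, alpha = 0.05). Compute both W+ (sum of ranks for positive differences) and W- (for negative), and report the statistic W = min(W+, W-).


Step 1: Drop any zero differences (none here) and take |d_i|.
|d| = [5, 2, 6, 5, 7, 6, 6, 8, 4, 4]
Step 2: Midrank |d_i| (ties get averaged ranks).
ranks: |5|->4.5, |2|->1, |6|->7, |5|->4.5, |7|->9, |6|->7, |6|->7, |8|->10, |4|->2.5, |4|->2.5
Step 3: Attach original signs; sum ranks with positive sign and with negative sign.
W+ = 4.5 + 1 + 9 + 7 + 10 = 31.5
W- = 7 + 4.5 + 7 + 2.5 + 2.5 = 23.5
(Check: W+ + W- = 55 should equal n(n+1)/2 = 55.)
Step 4: Test statistic W = min(W+, W-) = 23.5.
Step 5: Ties in |d|, so use the tie-corrected normal approximation.
        E[W] = n(n+1)/4 = 10*11/4 = 27.5.
        Tie groups: |d|=4 (t=2), |d|=5 (t=2), |d|=6 (t=3); sum(t^3 - t) = 36.
        Var[W] = n(n+1)(2n+1)/24 - sum(t^3-t)/48 = 2310/24 - 36/48 = 95.5.
        z = (W - E[W]) / sqrt(Var[W]) = (23.5 - 27.5) / 9.7724 = -0.4093.
        Two-sided p = 2*Phi(z) = 0.682308.
Step 6: alpha = 0.05. fail to reject H0.

W+ = 31.5, W- = 23.5, W = min = 23.5, p = 0.682308, fail to reject H0.


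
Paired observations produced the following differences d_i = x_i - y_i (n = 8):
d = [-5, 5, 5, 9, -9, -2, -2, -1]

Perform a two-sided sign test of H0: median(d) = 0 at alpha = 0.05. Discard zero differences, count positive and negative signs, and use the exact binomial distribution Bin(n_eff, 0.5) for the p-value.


Step 1: Discard zero differences. Original n = 8; n_eff = number of nonzero differences = 8.
Nonzero differences (with sign): -5, +5, +5, +9, -9, -2, -2, -1
Step 2: Count signs: positive = 3, negative = 5.
Step 3: Under H0: P(positive) = 0.5, so the number of positives S ~ Bin(8, 0.5).
Step 4: Two-sided exact p-value = sum of Bin(8,0.5) probabilities at or below the observed probability = 0.726562.
Step 5: alpha = 0.05. fail to reject H0.

n_eff = 8, pos = 3, neg = 5, p = 0.726562, fail to reject H0.


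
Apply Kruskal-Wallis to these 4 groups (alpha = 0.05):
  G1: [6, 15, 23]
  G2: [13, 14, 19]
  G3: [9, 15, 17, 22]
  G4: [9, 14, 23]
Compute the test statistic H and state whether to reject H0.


Step 1: Combine all N = 13 observations and assign midranks.
sorted (value, group, rank): (6,G1,1), (9,G3,2.5), (9,G4,2.5), (13,G2,4), (14,G2,5.5), (14,G4,5.5), (15,G1,7.5), (15,G3,7.5), (17,G3,9), (19,G2,10), (22,G3,11), (23,G1,12.5), (23,G4,12.5)
Step 2: Sum ranks within each group.
R_1 = 21 (n_1 = 3)
R_2 = 19.5 (n_2 = 3)
R_3 = 30 (n_3 = 4)
R_4 = 20.5 (n_4 = 3)
Step 3: H = 12/(N(N+1)) * sum(R_i^2/n_i) - 3(N+1)
     = 12/(13*14) * (21^2/3 + 19.5^2/3 + 30^2/4 + 20.5^2/3) - 3*14
     = 0.065934 * 638.833 - 42
     = 0.120879.
Step 4: Ties present; correction factor C = 1 - 24/(13^3 - 13) = 0.989011. Corrected H = 0.120879 / 0.989011 = 0.122222.
Step 5: Under H0, H ~ chi^2(3); p-value = 0.989043.
Step 6: alpha = 0.05. fail to reject H0.

H = 0.1222, df = 3, p = 0.989043, fail to reject H0.


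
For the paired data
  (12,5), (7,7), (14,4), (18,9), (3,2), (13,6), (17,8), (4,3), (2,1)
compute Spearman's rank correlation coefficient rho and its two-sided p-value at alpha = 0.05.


Step 1: Rank x and y separately (midranks; no ties here).
rank(x): 12->5, 7->4, 14->7, 18->9, 3->2, 13->6, 17->8, 4->3, 2->1
rank(y): 5->5, 7->7, 4->4, 9->9, 2->2, 6->6, 8->8, 3->3, 1->1
Step 2: d_i = R_x(i) - R_y(i); compute d_i^2.
  (5-5)^2=0, (4-7)^2=9, (7-4)^2=9, (9-9)^2=0, (2-2)^2=0, (6-6)^2=0, (8-8)^2=0, (3-3)^2=0, (1-1)^2=0
sum(d^2) = 18.
Step 3: rho = 1 - 6*18 / (9*(9^2 - 1)) = 1 - 108/720 = 0.850000.
Step 4: Under H0, t = rho * sqrt((n-2)/(1-rho^2)) = 4.2691 ~ t(7).
Step 5: Two-sided p-value from the t-distribution with 7 df = 0.003705.
Step 6: alpha = 0.05. reject H0.

rho = 0.8500, p = 0.003705, reject H0 at alpha = 0.05.


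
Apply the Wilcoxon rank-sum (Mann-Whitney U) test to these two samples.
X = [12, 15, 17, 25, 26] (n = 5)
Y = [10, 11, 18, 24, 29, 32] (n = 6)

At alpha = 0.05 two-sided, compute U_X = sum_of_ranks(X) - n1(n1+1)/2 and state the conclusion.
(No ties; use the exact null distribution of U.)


Step 1: Combine and sort all 11 observations; assign midranks.
sorted (value, group): (10,Y), (11,Y), (12,X), (15,X), (17,X), (18,Y), (24,Y), (25,X), (26,X), (29,Y), (32,Y)
ranks: 10->1, 11->2, 12->3, 15->4, 17->5, 18->6, 24->7, 25->8, 26->9, 29->10, 32->11
Step 2: Rank sum for X: R1 = 3 + 4 + 5 + 8 + 9 = 29.
Step 3: U_X = R1 - n1(n1+1)/2 = 29 - 5*6/2 = 29 - 15 = 14.
       U_Y = n1*n2 - U_X = 30 - 14 = 16.
Step 4: No ties, so the exact null distribution of U (based on enumerating the C(11,5) = 462 equally likely rank assignments) gives the two-sided p-value.
Step 5: p-value = 0.930736; compare to alpha = 0.05. fail to reject H0.

U_X = 14, p = 0.930736, fail to reject H0 at alpha = 0.05.


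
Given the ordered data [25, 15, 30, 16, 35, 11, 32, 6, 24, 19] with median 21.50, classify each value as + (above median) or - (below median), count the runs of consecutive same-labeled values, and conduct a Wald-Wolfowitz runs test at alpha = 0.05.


Step 1: Compute median = 21.50; label A = above, B = below.
Labels in order: ABABABABAB  (n_A = 5, n_B = 5)
Step 2: Count runs R = 10.
Step 3: Under H0 (random ordering), E[R] = 2*n_A*n_B/(n_A+n_B) + 1 = 2*5*5/10 + 1 = 6.0000.
        Var[R] = 2*n_A*n_B*(2*n_A*n_B - n_A - n_B) / ((n_A+n_B)^2 * (n_A+n_B-1)) = 2000/900 = 2.2222.
        SD[R] = 1.4907.
Step 4: Continuity-corrected z = (R - 0.5 - E[R]) / SD[R] = (10 - 0.5 - 6.0000) / 1.4907 = 2.3479.
Step 5: Two-sided p-value via normal approximation = 2*(1 - Phi(|z|)) = 0.018881.
Step 6: alpha = 0.05. reject H0.

R = 10, z = 2.3479, p = 0.018881, reject H0.


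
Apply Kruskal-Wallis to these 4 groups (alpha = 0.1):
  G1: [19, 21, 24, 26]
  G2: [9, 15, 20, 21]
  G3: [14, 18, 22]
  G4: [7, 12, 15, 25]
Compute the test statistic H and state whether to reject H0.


Step 1: Combine all N = 15 observations and assign midranks.
sorted (value, group, rank): (7,G4,1), (9,G2,2), (12,G4,3), (14,G3,4), (15,G2,5.5), (15,G4,5.5), (18,G3,7), (19,G1,8), (20,G2,9), (21,G1,10.5), (21,G2,10.5), (22,G3,12), (24,G1,13), (25,G4,14), (26,G1,15)
Step 2: Sum ranks within each group.
R_1 = 46.5 (n_1 = 4)
R_2 = 27 (n_2 = 4)
R_3 = 23 (n_3 = 3)
R_4 = 23.5 (n_4 = 4)
Step 3: H = 12/(N(N+1)) * sum(R_i^2/n_i) - 3(N+1)
     = 12/(15*16) * (46.5^2/4 + 27^2/4 + 23^2/3 + 23.5^2/4) - 3*16
     = 0.050000 * 1037.21 - 48
     = 3.860417.
Step 4: Ties present; correction factor C = 1 - 12/(15^3 - 15) = 0.996429. Corrected H = 3.860417 / 0.996429 = 3.874253.
Step 5: Under H0, H ~ chi^2(3); p-value = 0.275367.
Step 6: alpha = 0.1. fail to reject H0.

H = 3.8743, df = 3, p = 0.275367, fail to reject H0.


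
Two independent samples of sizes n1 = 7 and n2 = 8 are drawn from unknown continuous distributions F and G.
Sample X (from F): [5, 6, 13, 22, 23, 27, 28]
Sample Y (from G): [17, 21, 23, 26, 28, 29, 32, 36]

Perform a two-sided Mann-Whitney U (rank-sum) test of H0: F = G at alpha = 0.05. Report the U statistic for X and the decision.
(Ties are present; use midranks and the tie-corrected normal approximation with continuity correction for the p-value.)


Step 1: Combine and sort all 15 observations; assign midranks.
sorted (value, group): (5,X), (6,X), (13,X), (17,Y), (21,Y), (22,X), (23,X), (23,Y), (26,Y), (27,X), (28,X), (28,Y), (29,Y), (32,Y), (36,Y)
ranks: 5->1, 6->2, 13->3, 17->4, 21->5, 22->6, 23->7.5, 23->7.5, 26->9, 27->10, 28->11.5, 28->11.5, 29->13, 32->14, 36->15
Step 2: Rank sum for X: R1 = 1 + 2 + 3 + 6 + 7.5 + 10 + 11.5 = 41.
Step 3: U_X = R1 - n1(n1+1)/2 = 41 - 7*8/2 = 41 - 28 = 13.
       U_Y = n1*n2 - U_X = 56 - 13 = 43.
Step 4: Ties are present, so use the tie-corrected normal approximation (with continuity correction) for the p-value.
Step 5: p-value = 0.092753; compare to alpha = 0.05. fail to reject H0.

U_X = 13, p = 0.092753, fail to reject H0 at alpha = 0.05.


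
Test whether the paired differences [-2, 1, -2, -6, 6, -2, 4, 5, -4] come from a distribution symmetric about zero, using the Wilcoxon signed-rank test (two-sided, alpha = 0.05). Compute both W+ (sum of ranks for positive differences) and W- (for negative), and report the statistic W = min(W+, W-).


Step 1: Drop any zero differences (none here) and take |d_i|.
|d| = [2, 1, 2, 6, 6, 2, 4, 5, 4]
Step 2: Midrank |d_i| (ties get averaged ranks).
ranks: |2|->3, |1|->1, |2|->3, |6|->8.5, |6|->8.5, |2|->3, |4|->5.5, |5|->7, |4|->5.5
Step 3: Attach original signs; sum ranks with positive sign and with negative sign.
W+ = 1 + 8.5 + 5.5 + 7 = 22
W- = 3 + 3 + 8.5 + 3 + 5.5 = 23
(Check: W+ + W- = 45 should equal n(n+1)/2 = 45.)
Step 4: Test statistic W = min(W+, W-) = 22.
Step 5: Ties in |d|, so use the tie-corrected normal approximation.
        E[W] = n(n+1)/4 = 9*10/4 = 22.5.
        Tie groups: |d|=2 (t=3), |d|=4 (t=2), |d|=6 (t=2); sum(t^3 - t) = 36.
        Var[W] = n(n+1)(2n+1)/24 - sum(t^3-t)/48 = 1710/24 - 36/48 = 70.5.
        z = (W - E[W]) / sqrt(Var[W]) = (22 - 22.5) / 8.3964 = -0.0595.
        Two-sided p = 2*Phi(z) = 0.952515.
Step 6: alpha = 0.05. fail to reject H0.

W+ = 22, W- = 23, W = min = 22, p = 0.952515, fail to reject H0.
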